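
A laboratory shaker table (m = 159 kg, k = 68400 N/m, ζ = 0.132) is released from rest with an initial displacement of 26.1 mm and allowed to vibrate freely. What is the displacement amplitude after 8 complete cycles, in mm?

Logarithmic decrement δ = 2πζ/√(1 − ζ²) = 2π × 0.1320/√(1 − 0.0174) = 0.8367.
After n cycles, x_n/x₀ = e^(−nδ), so x_8 = 26.1 × e^(−8 × 0.8367) = 26.1 × 0.001239 = 0.03233 mm.

0.0323 mm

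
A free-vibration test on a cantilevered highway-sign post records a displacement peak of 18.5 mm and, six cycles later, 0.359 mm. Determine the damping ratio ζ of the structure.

Logarithmic decrement δ = (1/n)·ln(x₀/x_n) = (1/6)·ln(18.5/0.359) = (1/6)·ln(51.53) = 0.6570.
ζ = δ/√(4π² + δ²) = 0.6570/√(39.48 + 0.432) = 0.6570/6.317 = 0.1040.

0.104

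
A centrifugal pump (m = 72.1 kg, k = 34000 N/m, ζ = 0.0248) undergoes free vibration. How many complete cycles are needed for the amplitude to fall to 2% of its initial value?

26 cycles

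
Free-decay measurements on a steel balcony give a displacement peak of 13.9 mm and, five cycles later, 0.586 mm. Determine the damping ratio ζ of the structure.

0.100

Logarithmic decrement δ = (1/n)·ln(x₀/x_n) = (1/5)·ln(13.9/0.586) = (1/5)·ln(23.72) = 0.6333.
ζ = δ/√(4π² + δ²) = 0.6333/√(39.48 + 0.401) = 0.6333/6.315 = 0.1003.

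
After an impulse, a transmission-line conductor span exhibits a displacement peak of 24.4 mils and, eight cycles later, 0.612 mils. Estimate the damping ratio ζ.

Logarithmic decrement δ = (1/n)·ln(x₀/x_n) = (1/8)·ln(24.4/0.612) = (1/8)·ln(39.87) = 0.4607.
ζ = δ/√(4π² + δ²) = 0.4607/√(39.48 + 0.212) = 0.4607/6.300 = 0.07313.

0.0731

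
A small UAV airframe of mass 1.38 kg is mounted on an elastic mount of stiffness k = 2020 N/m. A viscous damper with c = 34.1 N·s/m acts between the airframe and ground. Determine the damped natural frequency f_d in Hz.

5.76 Hz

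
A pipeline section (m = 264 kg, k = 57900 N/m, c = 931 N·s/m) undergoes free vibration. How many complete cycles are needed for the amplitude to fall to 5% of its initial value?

ζ = c/(2√(km)) = 931/(2√(57900 × 264)) = 931/7819 = 0.1191.
Logarithmic decrement δ = 2πζ/√(1 − ζ²) = 2π × 0.1191/√(1 − 0.0142) = 0.7535.
x_n/x₀ = e^(−nδ) ≤ 0.05; take ln: n ≥ ln(1/0.05)/δ = 2.996/0.7535 = 3.976.
So 4 complete cycles are required.

4 cycles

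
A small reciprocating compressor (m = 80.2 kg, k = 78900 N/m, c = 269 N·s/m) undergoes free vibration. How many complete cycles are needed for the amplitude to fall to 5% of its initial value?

ζ = c/(2√(km)) = 269/(2√(78900 × 80.2)) = 269/5031 = 0.05347.
Logarithmic decrement δ = 2πζ/√(1 − ζ²) = 2π × 0.05347/√(1 − 0.00286) = 0.3364.
x_n/x₀ = e^(−nδ) ≤ 0.05; take ln: n ≥ ln(1/0.05)/δ = 2.996/0.3364 = 8.904.
So 9 complete cycles are required.

9 cycles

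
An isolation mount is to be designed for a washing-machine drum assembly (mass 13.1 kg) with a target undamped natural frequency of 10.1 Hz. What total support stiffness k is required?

52800 N/m

ω_n = 2πf_n = 2π × 10.1 = 63.46 rad/s.
k = m·ω_n² = 13.1 × 63.46² = 13.1 × 4027 = 52760 N/m.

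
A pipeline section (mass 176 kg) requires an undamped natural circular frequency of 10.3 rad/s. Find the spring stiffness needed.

k = m·ω_n² = 176 × 10.30² = 176 × 106.1 = 18670 N/m.

18700 N/m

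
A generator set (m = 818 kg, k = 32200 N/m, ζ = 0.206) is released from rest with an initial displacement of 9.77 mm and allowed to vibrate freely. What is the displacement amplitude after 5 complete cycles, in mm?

Logarithmic decrement δ = 2πζ/√(1 − ζ²) = 2π × 0.2060/√(1 − 0.0424) = 1.323.
After n cycles, x_n/x₀ = e^(−nδ), so x_5 = 9.77 × e^(−5 × 1.323) = 9.77 × 0.001342 = 0.01311 mm.

0.0131 mm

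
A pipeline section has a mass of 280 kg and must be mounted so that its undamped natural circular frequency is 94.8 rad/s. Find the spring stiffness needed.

2520000 N/m

k = m·ω_n² = 280 × 94.80² = 280 × 8987 = 2516000 N/m.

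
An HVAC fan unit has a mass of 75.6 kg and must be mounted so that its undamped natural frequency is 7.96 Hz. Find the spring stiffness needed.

ω_n = 2πf_n = 2π × 7.96 = 50.01 rad/s.
k = m·ω_n² = 75.6 × 50.01² = 75.6 × 2501 = 189100 N/m.

189000 N/m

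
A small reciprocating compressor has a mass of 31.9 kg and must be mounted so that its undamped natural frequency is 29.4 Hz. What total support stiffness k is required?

ω_n = 2πf_n = 2π × 29.4 = 184.7 rad/s.
k = m·ω_n² = 31.9 × 184.7² = 31.9 × 34120 = 1089000 N/m.

1090000 N/m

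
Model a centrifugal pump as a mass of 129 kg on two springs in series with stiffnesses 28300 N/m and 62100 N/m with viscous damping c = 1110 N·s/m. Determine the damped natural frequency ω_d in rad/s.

11.5 rad/s

Series springs: 1/k_eq = 1/28300 + 1/62100 = 5.144×10^-5, so k_eq = 19440 N/m.
ω_n = √(k_eq/m) = √(19440/129) = 12.28 rad/s.
Critical damping c_c = 2√(k_eq·m) = 2√(19440 × 129) = 3167 N·s/m, so ζ = c/c_c = 1110/3167 = 0.3505.
ω_d = ω_n√(1 − ζ²) = 12.28 × √(1 − 0.123) = 11.50 rad/s.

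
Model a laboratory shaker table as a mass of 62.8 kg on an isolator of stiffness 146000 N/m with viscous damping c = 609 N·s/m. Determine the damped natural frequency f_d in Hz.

ω_n = √(k/m) = √(146000/62.8) = 48.22 rad/s.
Critical damping c_c = 2√(k·m) = 2√(146000 × 62.8) = 6056 N·s/m, so ζ = c/c_c = 609/6056 = 0.1006.
ω_d = ω_n√(1 − ζ²) = 48.22 × √(1 − 0.0101) = 47.97 rad/s.
f_d = ω_d/(2π) = 7.635 Hz.

7.64 Hz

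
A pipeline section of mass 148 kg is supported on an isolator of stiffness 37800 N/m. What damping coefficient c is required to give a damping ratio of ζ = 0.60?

2840 N·s/m

c_c = 2√(k·m) = 2√(37800 × 148) = 4730 N·s/m.
c = ζ·c_c = 0.60 × 4730 = 2838 N·s/m.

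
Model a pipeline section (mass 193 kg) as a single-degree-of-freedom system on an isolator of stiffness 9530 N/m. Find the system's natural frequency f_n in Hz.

ω_n = √(k/m) = √(9530/193) = √49.38 = 7.027 rad/s.
f_n = ω_n/(2π) = 7.027/6.283 = 1.118 Hz.

1.12 Hz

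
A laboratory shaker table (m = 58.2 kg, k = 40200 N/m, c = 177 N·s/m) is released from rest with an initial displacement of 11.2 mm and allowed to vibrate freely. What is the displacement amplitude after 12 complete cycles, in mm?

ζ = c/(2√(km)) = 177/(2√(40200 × 58.2)) = 177/3059 = 0.05786.
Logarithmic decrement δ = 2πζ/√(1 − ζ²) = 2π × 0.05786/√(1 − 0.00335) = 0.3641.
After n cycles, x_n/x₀ = e^(−nδ), so x_12 = 11.2 × e^(−12 × 0.3641) = 11.2 × 0.01265 = 0.1417 mm.

0.142 mm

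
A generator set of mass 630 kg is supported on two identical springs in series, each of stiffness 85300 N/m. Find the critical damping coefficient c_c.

10400 N·s/m

Series springs: 1/k_eq = 2/85300, so k_eq = 85300/2 = 42650 N/m.
c_c = 2√(k_eq·m) = 2√(42650 × 630) = 2 × 5184 = 10370 N·s/m.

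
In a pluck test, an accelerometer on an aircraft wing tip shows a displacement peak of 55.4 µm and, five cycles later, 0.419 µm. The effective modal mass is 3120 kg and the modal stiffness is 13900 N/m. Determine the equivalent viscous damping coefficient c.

2020 N·s/m

Logarithmic decrement δ = (1/n)·ln(x₀/x_n) = (1/5)·ln(55.4/0.419) = (1/5)·ln(132.2) = 0.9769.
ζ = δ/√(4π² + δ²) = 0.9769/√(39.48 + 0.954) = 0.9769/6.359 = 0.1536.
c = ζ · 2√(km) = 0.1536 × 2√(13900 × 3120) = 0.1536 × 13170 = 2023 N·s/m.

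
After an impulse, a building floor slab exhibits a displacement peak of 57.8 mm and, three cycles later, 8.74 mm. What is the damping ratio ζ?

0.0997

Logarithmic decrement δ = (1/n)·ln(x₀/x_n) = (1/3)·ln(57.8/8.74) = (1/3)·ln(6.613) = 0.6297.
ζ = δ/√(4π² + δ²) = 0.6297/√(39.48 + 0.397) = 0.6297/6.315 = 0.09972.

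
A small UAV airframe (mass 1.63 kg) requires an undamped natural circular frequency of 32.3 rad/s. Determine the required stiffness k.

1700 N/m

k = m·ω_n² = 1.63 × 32.30² = 1.63 × 1043 = 1701 N/m.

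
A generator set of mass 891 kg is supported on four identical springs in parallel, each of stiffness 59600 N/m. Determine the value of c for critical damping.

29100 N·s/m

Parallel springs add: k_eq = 4 × 59600 = 238400 N/m.
c_c = 2√(k_eq·m) = 2√(238400 × 891) = 2 × 14570 = 29150 N·s/m.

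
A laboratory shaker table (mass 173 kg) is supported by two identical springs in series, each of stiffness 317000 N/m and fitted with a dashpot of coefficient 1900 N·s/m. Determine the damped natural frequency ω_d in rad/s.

Series springs: 1/k_eq = 2/317000, so k_eq = 317000/2 = 158500 N/m.
ω_n = √(k_eq/m) = √(158500/173) = 30.27 rad/s.
Critical damping c_c = 2√(k_eq·m) = 2√(158500 × 173) = 10470 N·s/m, so ζ = c/c_c = 1900/10470 = 0.1814.
ω_d = ω_n√(1 − ζ²) = 30.27 × √(1 − 0.0329) = 29.77 rad/s.

29.8 rad/s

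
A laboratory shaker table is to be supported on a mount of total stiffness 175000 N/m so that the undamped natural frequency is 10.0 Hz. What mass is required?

44.3 kg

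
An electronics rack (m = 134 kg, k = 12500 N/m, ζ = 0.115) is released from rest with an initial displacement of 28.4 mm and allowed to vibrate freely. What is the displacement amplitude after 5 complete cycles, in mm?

Logarithmic decrement δ = 2πζ/√(1 − ζ²) = 2π × 0.1150/√(1 − 0.0132) = 0.7274.
After n cycles, x_n/x₀ = e^(−nδ), so x_5 = 28.4 × e^(−5 × 0.7274) = 28.4 × 0.02633 = 0.7478 mm.

0.748 mm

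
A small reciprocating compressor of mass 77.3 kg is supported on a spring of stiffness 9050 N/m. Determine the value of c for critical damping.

c_c = 2√(k·m) = 2√(9050 × 77.3) = 2 × 836.4 = 1673 N·s/m.

1670 N·s/m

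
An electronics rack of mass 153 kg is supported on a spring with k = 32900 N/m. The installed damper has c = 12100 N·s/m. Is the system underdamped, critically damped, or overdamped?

overdamped

c_c = 2√(k·m) = 4487 N·s/m; ζ = c/c_c = 12100/4487 = 2.70.
Since ζ > 1 the system is overdamped.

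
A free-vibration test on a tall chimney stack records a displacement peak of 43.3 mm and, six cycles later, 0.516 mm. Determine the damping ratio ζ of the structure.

Logarithmic decrement δ = (1/n)·ln(x₀/x_n) = (1/6)·ln(43.3/0.516) = (1/6)·ln(83.91) = 0.7383.
ζ = δ/√(4π² + δ²) = 0.7383/√(39.48 + 0.545) = 0.7383/6.326 = 0.1167.

0.117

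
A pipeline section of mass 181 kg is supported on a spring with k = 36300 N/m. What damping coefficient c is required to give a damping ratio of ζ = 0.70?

3590 N·s/m

c_c = 2√(k·m) = 2√(36300 × 181) = 5127 N·s/m.
c = ζ·c_c = 0.70 × 5127 = 3589 N·s/m.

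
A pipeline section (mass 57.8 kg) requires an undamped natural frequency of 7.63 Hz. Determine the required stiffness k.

ω_n = 2πf_n = 2π × 7.63 = 47.94 rad/s.
k = m·ω_n² = 57.8 × 47.94² = 57.8 × 2298 = 132800 N/m.

133000 N/m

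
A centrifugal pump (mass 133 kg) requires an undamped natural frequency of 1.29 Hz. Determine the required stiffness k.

8740 N/m

ω_n = 2πf_n = 2π × 1.29 = 8.105 rad/s.
k = m·ω_n² = 133 × 8.105² = 133 × 65.70 = 8738 N/m.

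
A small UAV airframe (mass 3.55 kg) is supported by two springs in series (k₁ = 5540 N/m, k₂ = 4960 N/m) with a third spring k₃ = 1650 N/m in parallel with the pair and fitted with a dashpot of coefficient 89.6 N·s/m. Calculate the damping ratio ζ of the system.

0.364

Series pair: k_s = k₁k₂/(k₁+k₂) = (5540)(4960)/(5540 + 4960) = 2617 N/m. In parallel with k₃: k_eq = 2617 + 1650 = 4267 N/m.
ω_n = √(k_eq/m) = √(4267/3.55) = 34.67 rad/s.
Critical damping c_c = 2√(k_eq·m) = 2√(4267 × 3.55) = 246.2 N·s/m, so ζ = c/c_c = 89.6/246.2 = 0.3640.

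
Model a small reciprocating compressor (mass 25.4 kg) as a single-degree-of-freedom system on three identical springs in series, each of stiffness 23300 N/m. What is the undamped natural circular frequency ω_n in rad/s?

17.5 rad/s

Series springs: 1/k_eq = 3/23300, so k_eq = 23300/3 = 7767 N/m.
ω_n = √(k_eq/m) = √(7767/25.4) = √305.8 = 17.49 rad/s.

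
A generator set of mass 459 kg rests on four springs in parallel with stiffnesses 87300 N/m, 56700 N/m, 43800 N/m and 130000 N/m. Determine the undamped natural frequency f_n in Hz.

Parallel springs add: k_eq = 87300 + 56700 + 43800 + 130000 = 317800 N/m.
ω_n = √(k_eq/m) = √(317800/459) = √692.4 = 26.31 rad/s.
f_n = ω_n/(2π) = 26.31/6.283 = 4.188 Hz.

4.19 Hz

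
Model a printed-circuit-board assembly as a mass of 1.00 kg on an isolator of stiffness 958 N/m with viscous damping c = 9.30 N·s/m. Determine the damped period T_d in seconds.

0.205 s

ω_n = √(k/m) = √(958.0/1.00) = 30.95 rad/s.
Critical damping c_c = 2√(k·m) = 2√(958.0 × 1.00) = 61.90 N·s/m, so ζ = c/c_c = 9.30/61.90 = 0.1502.
ω_d = ω_n√(1 − ζ²) = 30.95 × √(1 − 0.0226) = 30.60 rad/s.
T_d = 2π/ω_d = 0.2053 s.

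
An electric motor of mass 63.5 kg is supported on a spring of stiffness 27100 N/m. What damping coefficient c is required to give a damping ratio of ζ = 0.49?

1290 N·s/m

c_c = 2√(k·m) = 2√(27100 × 63.5) = 2624 N·s/m.
c = ζ·c_c = 0.49 × 2624 = 1286 N·s/m.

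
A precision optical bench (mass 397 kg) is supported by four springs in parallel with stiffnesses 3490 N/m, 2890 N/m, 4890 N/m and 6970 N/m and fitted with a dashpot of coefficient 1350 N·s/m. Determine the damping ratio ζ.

Parallel springs add: k_eq = 3490 + 2890 + 4890 + 6970 = 18240 N/m.
ω_n = √(k_eq/m) = √(18240/397) = 6.778 rad/s.
Critical damping c_c = 2√(k_eq·m) = 2√(18240 × 397) = 5382 N·s/m, so ζ = c/c_c = 1350/5382 = 0.2508.

0.251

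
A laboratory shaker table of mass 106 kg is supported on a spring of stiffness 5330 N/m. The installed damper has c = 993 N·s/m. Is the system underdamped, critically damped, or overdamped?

underdamped

c_c = 2√(k·m) = 1503 N·s/m; ζ = c/c_c = 993/1503 = 0.661.
Since ζ < 1 the system is underdamped.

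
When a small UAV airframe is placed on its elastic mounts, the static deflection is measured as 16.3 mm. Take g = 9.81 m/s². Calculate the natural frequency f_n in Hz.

3.90 Hz

ω_n = √(g/δ_st) = √(9.81/0.0163) = √601.8 = 24.53 rad/s.
f_n = ω_n/(2π) = 24.53/6.283 = 3.904 Hz.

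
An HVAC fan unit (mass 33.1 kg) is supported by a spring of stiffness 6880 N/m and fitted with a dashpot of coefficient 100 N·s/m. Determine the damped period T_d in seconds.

ω_n = √(k/m) = √(6880/33.1) = 14.42 rad/s.
Critical damping c_c = 2√(k·m) = 2√(6880 × 33.1) = 954.4 N·s/m, so ζ = c/c_c = 100/954.4 = 0.1048.
ω_d = ω_n√(1 − ζ²) = 14.42 × √(1 − 0.0110) = 14.34 rad/s.
T_d = 2π/ω_d = 0.4382 s.

0.438 s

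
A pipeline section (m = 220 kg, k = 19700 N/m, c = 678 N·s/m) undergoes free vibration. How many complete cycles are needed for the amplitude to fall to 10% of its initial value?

3 cycles

ζ = c/(2√(km)) = 678/(2√(19700 × 220)) = 678/4164 = 0.1628.
Logarithmic decrement δ = 2πζ/√(1 − ζ²) = 2π × 0.1628/√(1 − 0.0265) = 1.037.
x_n/x₀ = e^(−nδ) ≤ 0.1; take ln: n ≥ ln(1/0.1)/δ = 2.303/1.037 = 2.220.
So 3 complete cycles are required.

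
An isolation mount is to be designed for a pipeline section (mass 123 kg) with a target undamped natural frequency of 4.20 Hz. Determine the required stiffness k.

ω_n = 2πf_n = 2π × 4.20 = 26.39 rad/s.
k = m·ω_n² = 123 × 26.39² = 123 × 696.4 = 85660 N/m.

85700 N/m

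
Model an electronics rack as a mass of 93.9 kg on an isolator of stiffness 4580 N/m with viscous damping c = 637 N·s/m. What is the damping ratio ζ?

0.486

ω_n = √(k/m) = √(4580/93.9) = 6.984 rad/s.
Critical damping c_c = 2√(k·m) = 2√(4580 × 93.9) = 1312 N·s/m, so ζ = c/c_c = 637/1312 = 0.4857.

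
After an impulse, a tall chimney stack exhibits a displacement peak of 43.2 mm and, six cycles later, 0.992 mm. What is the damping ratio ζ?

Logarithmic decrement δ = (1/n)·ln(x₀/x_n) = (1/6)·ln(43.2/0.992) = (1/6)·ln(43.55) = 0.6290.
ζ = δ/√(4π² + δ²) = 0.6290/√(39.48 + 0.396) = 0.6290/6.315 = 0.09961.

0.0996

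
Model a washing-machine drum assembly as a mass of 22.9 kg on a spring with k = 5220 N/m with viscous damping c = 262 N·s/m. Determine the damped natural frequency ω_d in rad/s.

14.0 rad/s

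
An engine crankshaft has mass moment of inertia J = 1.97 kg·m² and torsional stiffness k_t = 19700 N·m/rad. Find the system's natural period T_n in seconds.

0.0628 s

ω_n = √(k_t/J) = √(19700/1.97) = √10000 = 100.0 rad/s.
T_n = 2π/ω_n = 6.283/100.0 = 0.06283 s.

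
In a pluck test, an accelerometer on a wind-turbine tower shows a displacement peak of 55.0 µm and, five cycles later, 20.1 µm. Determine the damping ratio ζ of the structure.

Logarithmic decrement δ = (1/n)·ln(x₀/x_n) = (1/5)·ln(55.0/20.1) = (1/5)·ln(2.736) = 0.2013.
ζ = δ/√(4π² + δ²) = 0.2013/√(39.48 + 0.0405) = 0.2013/6.286 = 0.03203.

0.0320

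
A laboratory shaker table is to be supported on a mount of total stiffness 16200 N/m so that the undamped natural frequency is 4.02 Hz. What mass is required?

25.4 kg

ω_n = 2πf_n = 2π × 4.02 = 25.26 rad/s.
m = k/ω_n² = 16200/25.26² = 16200/638.0 = 25.39 kg.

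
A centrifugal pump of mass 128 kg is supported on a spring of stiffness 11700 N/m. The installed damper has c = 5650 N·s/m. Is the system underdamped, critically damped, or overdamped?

c_c = 2√(k·m) = 2448 N·s/m; ζ = c/c_c = 5650/2448 = 2.31.
Since ζ > 1 the system is overdamped.

overdamped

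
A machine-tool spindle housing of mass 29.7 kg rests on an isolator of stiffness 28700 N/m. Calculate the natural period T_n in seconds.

ω_n = √(k/m) = √(28700/29.7) = √966.3 = 31.09 rad/s.
T_n = 2π/ω_n = 6.283/31.09 = 0.2021 s.

0.202 s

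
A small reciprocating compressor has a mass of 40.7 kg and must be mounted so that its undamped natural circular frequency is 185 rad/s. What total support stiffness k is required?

1390000 N/m

k = m·ω_n² = 40.7 × 185.0² = 40.7 × 34220 = 1393000 N/m.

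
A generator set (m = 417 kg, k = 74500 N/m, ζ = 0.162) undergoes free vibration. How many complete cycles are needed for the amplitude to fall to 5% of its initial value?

3 cycles

Logarithmic decrement δ = 2πζ/√(1 − ζ²) = 2π × 0.1620/√(1 − 0.0262) = 1.032.
x_n/x₀ = e^(−nδ) ≤ 0.05; take ln: n ≥ ln(1/0.05)/δ = 2.996/1.032 = 2.904.
So 3 complete cycles are required.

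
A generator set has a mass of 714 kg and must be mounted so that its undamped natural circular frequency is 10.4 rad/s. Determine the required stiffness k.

77200 N/m

k = m·ω_n² = 714 × 10.40² = 714 × 108.2 = 77230 N/m.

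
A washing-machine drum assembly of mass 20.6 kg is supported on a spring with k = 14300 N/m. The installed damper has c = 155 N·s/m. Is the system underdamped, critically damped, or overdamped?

underdamped

c_c = 2√(k·m) = 1086 N·s/m; ζ = c/c_c = 155/1086 = 0.143.
Since ζ < 1 the system is underdamped.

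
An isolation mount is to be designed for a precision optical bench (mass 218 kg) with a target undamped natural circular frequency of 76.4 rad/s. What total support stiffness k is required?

k = m·ω_n² = 218 × 76.40² = 218 × 5837 = 1272000 N/m.

1270000 N/m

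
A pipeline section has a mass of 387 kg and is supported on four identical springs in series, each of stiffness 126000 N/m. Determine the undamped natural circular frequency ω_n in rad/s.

Series springs: 1/k_eq = 4/126000, so k_eq = 126000/4 = 31500 N/m.
ω_n = √(k_eq/m) = √(31500/387) = √81.40 = 9.022 rad/s.

9.02 rad/s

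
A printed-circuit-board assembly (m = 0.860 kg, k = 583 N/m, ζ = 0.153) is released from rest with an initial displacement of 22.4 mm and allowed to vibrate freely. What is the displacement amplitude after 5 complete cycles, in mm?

0.173 mm

Logarithmic decrement δ = 2πζ/√(1 − ζ²) = 2π × 0.1530/√(1 − 0.0234) = 0.9728.
After n cycles, x_n/x₀ = e^(−nδ), so x_5 = 22.4 × e^(−5 × 0.9728) = 22.4 × 0.007720 = 0.1729 mm.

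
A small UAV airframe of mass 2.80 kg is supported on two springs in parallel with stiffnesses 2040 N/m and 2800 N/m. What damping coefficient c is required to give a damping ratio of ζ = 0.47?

Parallel springs add: k_eq = 2040 + 2800 = 4840 N/m.
c_c = 2√(k_eq·m) = 2√(4840 × 2.80) = 232.8 N·s/m.
c = ζ·c_c = 0.47 × 232.8 = 109.4 N·s/m.

109 N·s/m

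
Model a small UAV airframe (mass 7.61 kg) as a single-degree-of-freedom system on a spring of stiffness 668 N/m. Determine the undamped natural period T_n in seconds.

ω_n = √(k/m) = √(668.0/7.61) = √87.78 = 9.369 rad/s.
T_n = 2π/ω_n = 6.283/9.369 = 0.6706 s.

0.671 s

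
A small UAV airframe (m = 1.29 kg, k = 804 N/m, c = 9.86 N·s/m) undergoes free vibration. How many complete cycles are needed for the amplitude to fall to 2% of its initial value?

5 cycles

ζ = c/(2√(km)) = 9.86/(2√(804 × 1.29)) = 9.86/64.41 = 0.1531.
Logarithmic decrement δ = 2πζ/√(1 − ζ²) = 2π × 0.1531/√(1 − 0.0234) = 0.9733.
x_n/x₀ = e^(−nδ) ≤ 0.02; take ln: n ≥ ln(1/0.02)/δ = 3.912/0.9733 = 4.019.
So 5 complete cycles are required.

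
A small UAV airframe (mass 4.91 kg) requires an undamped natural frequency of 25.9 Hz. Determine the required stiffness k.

130000 N/m

ω_n = 2πf_n = 2π × 25.9 = 162.7 rad/s.
k = m·ω_n² = 4.91 × 162.7² = 4.91 × 26480 = 130000 N/m.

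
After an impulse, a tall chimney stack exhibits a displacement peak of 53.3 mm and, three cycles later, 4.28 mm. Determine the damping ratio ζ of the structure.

Logarithmic decrement δ = (1/n)·ln(x₀/x_n) = (1/3)·ln(53.3/4.28) = (1/3)·ln(12.45) = 0.8407.
ζ = δ/√(4π² + δ²) = 0.8407/√(39.48 + 0.707) = 0.8407/6.339 = 0.1326.

0.133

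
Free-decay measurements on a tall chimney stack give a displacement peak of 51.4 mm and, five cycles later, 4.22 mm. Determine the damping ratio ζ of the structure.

0.0793

Logarithmic decrement δ = (1/n)·ln(x₀/x_n) = (1/5)·ln(51.4/4.22) = (1/5)·ln(12.18) = 0.5000.
ζ = δ/√(4π² + δ²) = 0.5000/√(39.48 + 0.250) = 0.5000/6.303 = 0.07932.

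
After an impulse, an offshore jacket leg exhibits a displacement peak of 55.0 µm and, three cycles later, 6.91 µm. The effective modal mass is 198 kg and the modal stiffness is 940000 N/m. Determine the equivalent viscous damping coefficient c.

Logarithmic decrement δ = (1/n)·ln(x₀/x_n) = (1/3)·ln(55.0/6.91) = (1/3)·ln(7.959) = 0.6915.
ζ = δ/√(4π² + δ²) = 0.6915/√(39.48 + 0.478) = 0.6915/6.321 = 0.1094.
c = ζ · 2√(km) = 0.1094 × 2√(940000 × 198) = 0.1094 × 27290 = 2985 N·s/m.

2980 N·s/m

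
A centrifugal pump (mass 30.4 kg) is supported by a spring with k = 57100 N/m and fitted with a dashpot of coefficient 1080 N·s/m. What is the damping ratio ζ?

0.410

ω_n = √(k/m) = √(57100/30.4) = 43.34 rad/s.
Critical damping c_c = 2√(k·m) = 2√(57100 × 30.4) = 2635 N·s/m, so ζ = c/c_c = 1080/2635 = 0.4099.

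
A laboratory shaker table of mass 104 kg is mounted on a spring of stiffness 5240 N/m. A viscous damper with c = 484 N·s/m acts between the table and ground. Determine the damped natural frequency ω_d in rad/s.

6.71 rad/s

ω_n = √(k/m) = √(5240/104) = 7.098 rad/s.
Critical damping c_c = 2√(k·m) = 2√(5240 × 104) = 1476 N·s/m, so ζ = c/c_c = 484/1476 = 0.3278.
ω_d = ω_n√(1 − ζ²) = 7.098 × √(1 − 0.107) = 6.706 rad/s.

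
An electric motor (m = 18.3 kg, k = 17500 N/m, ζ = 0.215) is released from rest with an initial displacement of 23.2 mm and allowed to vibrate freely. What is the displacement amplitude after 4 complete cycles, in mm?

Logarithmic decrement δ = 2πζ/√(1 − ζ²) = 2π × 0.2150/√(1 − 0.0462) = 1.383.
After n cycles, x_n/x₀ = e^(−nδ), so x_4 = 23.2 × e^(−4 × 1.383) = 23.2 × 0.003954 = 0.09174 mm.

0.0917 mm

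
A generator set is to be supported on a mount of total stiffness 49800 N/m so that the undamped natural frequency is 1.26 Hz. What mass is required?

795 kg

ω_n = 2πf_n = 2π × 1.26 = 7.917 rad/s.
m = k/ω_n² = 49800/7.917² = 49800/62.68 = 794.6 kg.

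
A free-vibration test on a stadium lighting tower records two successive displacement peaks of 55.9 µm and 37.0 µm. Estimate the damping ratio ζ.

0.0655

Logarithmic decrement δ = (1/n)·ln(x₀/x_n) = (1/1)·ln(55.9/37.0) = (1/1)·ln(1.511) = 0.4126.
ζ = δ/√(4π² + δ²) = 0.4126/√(39.48 + 0.170) = 0.4126/6.297 = 0.06553.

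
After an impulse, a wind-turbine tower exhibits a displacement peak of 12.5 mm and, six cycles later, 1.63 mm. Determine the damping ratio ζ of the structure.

Logarithmic decrement δ = (1/n)·ln(x₀/x_n) = (1/6)·ln(12.5/1.63) = (1/6)·ln(7.669) = 0.3395.
ζ = δ/√(4π² + δ²) = 0.3395/√(39.48 + 0.115) = 0.3395/6.292 = 0.05396.

0.0540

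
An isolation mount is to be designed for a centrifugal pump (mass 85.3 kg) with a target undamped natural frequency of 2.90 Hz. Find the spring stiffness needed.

28300 N/m

ω_n = 2πf_n = 2π × 2.90 = 18.22 rad/s.
k = m·ω_n² = 85.3 × 18.22² = 85.3 × 332.0 = 28320 N/m.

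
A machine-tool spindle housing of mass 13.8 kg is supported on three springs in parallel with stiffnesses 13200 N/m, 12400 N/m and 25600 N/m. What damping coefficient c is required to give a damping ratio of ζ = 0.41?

689 N·s/m

Parallel springs add: k_eq = 13200 + 12400 + 25600 = 51200 N/m.
c_c = 2√(k_eq·m) = 2√(51200 × 13.8) = 1681 N·s/m.
c = ζ·c_c = 0.41 × 1681 = 689.3 N·s/m.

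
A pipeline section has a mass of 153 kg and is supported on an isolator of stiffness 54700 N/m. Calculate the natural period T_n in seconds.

0.332 s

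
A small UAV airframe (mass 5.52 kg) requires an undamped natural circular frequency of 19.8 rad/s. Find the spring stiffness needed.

k = m·ω_n² = 5.52 × 19.80² = 5.52 × 392.0 = 2164 N/m.

2160 N/m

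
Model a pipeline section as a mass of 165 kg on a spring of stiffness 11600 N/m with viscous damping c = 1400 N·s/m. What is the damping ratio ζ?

0.506

ω_n = √(k/m) = √(11600/165) = 8.385 rad/s.
Critical damping c_c = 2√(k·m) = 2√(11600 × 165) = 2767 N·s/m, so ζ = c/c_c = 1400/2767 = 0.5060.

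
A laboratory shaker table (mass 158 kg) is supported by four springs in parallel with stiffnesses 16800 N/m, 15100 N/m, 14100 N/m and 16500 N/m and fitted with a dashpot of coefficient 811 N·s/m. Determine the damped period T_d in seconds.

Parallel springs add: k_eq = 16800 + 15100 + 14100 + 16500 = 62500 N/m.
ω_n = √(k_eq/m) = √(62500/158) = 19.89 rad/s.
Critical damping c_c = 2√(k_eq·m) = 2√(62500 × 158) = 6285 N·s/m, so ζ = c/c_c = 811/6285 = 0.1290.
ω_d = ω_n√(1 − ζ²) = 19.89 × √(1 − 0.0167) = 19.72 rad/s.
T_d = 2π/ω_d = 0.3186 s.

0.319 s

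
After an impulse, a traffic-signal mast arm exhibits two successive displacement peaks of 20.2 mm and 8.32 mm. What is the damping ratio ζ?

0.140

Logarithmic decrement δ = (1/n)·ln(x₀/x_n) = (1/1)·ln(20.2/8.32) = (1/1)·ln(2.428) = 0.8870.
ζ = δ/√(4π² + δ²) = 0.8870/√(39.48 + 0.787) = 0.8870/6.345 = 0.1398.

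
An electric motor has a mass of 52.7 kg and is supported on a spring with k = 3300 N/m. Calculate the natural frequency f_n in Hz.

ω_n = √(k/m) = √(3300/52.7) = √62.62 = 7.913 rad/s.
f_n = ω_n/(2π) = 7.913/6.283 = 1.259 Hz.

1.26 Hz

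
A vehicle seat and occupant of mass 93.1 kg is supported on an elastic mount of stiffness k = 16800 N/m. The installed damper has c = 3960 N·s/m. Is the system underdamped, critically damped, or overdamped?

overdamped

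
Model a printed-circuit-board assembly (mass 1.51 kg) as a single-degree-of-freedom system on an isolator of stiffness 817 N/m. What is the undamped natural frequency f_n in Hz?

ω_n = √(k/m) = √(817.0/1.51) = √541.1 = 23.26 rad/s.
f_n = ω_n/(2π) = 23.26/6.283 = 3.702 Hz.

3.70 Hz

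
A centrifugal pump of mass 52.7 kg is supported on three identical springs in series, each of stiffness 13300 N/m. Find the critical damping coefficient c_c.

Series springs: 1/k_eq = 3/13300, so k_eq = 13300/3 = 4433 N/m.
c_c = 2√(k_eq·m) = 2√(4433 × 52.7) = 2 × 483.4 = 966.7 N·s/m.

967 N·s/m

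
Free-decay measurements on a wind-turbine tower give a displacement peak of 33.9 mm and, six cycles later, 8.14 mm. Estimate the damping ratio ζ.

Logarithmic decrement δ = (1/n)·ln(x₀/x_n) = (1/6)·ln(33.9/8.14) = (1/6)·ln(4.165) = 0.2378.
ζ = δ/√(4π² + δ²) = 0.2378/√(39.48 + 0.0565) = 0.2378/6.288 = 0.03782.

0.0378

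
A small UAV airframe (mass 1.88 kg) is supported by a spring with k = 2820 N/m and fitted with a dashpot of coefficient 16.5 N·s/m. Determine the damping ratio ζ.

0.113

ω_n = √(k/m) = √(2820/1.88) = 38.73 rad/s.
Critical damping c_c = 2√(k·m) = 2√(2820 × 1.88) = 145.6 N·s/m, so ζ = c/c_c = 16.5/145.6 = 0.1133.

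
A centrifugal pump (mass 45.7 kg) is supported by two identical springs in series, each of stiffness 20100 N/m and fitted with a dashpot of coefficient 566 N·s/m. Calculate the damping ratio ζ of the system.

0.418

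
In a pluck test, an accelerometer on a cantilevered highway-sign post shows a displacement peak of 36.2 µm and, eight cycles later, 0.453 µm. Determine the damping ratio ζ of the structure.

Logarithmic decrement δ = (1/n)·ln(x₀/x_n) = (1/8)·ln(36.2/0.453) = (1/8)·ln(79.91) = 0.5476.
ζ = δ/√(4π² + δ²) = 0.5476/√(39.48 + 0.300) = 0.5476/6.307 = 0.08683.

0.0868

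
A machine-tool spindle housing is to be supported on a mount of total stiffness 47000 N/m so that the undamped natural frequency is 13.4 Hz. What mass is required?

ω_n = 2πf_n = 2π × 13.4 = 84.19 rad/s.
m = k/ω_n² = 47000/84.19² = 47000/7089 = 6.630 kg.

6.63 kg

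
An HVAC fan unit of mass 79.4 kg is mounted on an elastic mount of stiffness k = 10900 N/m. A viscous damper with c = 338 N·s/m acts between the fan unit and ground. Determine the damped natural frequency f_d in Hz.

1.83 Hz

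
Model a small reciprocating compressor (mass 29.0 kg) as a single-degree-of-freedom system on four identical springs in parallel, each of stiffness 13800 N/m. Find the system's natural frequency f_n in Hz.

6.94 Hz

Parallel springs add: k_eq = 4 × 13800 = 55200 N/m.
ω_n = √(k_eq/m) = √(55200/29.0) = √1903 = 43.63 rad/s.
f_n = ω_n/(2π) = 43.63/6.283 = 6.944 Hz.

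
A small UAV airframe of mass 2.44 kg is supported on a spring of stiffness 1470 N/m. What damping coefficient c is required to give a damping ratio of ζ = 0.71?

c_c = 2√(k·m) = 2√(1470 × 2.44) = 119.8 N·s/m.
c = ζ·c_c = 0.71 × 119.8 = 85.04 N·s/m.

85.0 N·s/m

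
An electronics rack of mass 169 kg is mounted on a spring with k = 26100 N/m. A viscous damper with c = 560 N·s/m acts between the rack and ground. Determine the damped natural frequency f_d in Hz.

ω_n = √(k/m) = √(26100/169) = 12.43 rad/s.
Critical damping c_c = 2√(k·m) = 2√(26100 × 169) = 4200 N·s/m, so ζ = c/c_c = 560/4200 = 0.1333.
ω_d = ω_n√(1 − ζ²) = 12.43 × √(1 − 0.0178) = 12.32 rad/s.
f_d = ω_d/(2π) = 1.960 Hz.

1.96 Hz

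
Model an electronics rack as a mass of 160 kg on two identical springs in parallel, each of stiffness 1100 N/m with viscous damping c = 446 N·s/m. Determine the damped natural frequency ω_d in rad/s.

3.44 rad/s

Parallel springs add: k_eq = 2 × 1100 = 2200 N/m.
ω_n = √(k_eq/m) = √(2200/160) = 3.708 rad/s.
Critical damping c_c = 2√(k_eq·m) = 2√(2200 × 160) = 1187 N·s/m, so ζ = c/c_c = 446/1187 = 0.3759.
ω_d = ω_n√(1 − ζ²) = 3.708 × √(1 − 0.141) = 3.436 rad/s.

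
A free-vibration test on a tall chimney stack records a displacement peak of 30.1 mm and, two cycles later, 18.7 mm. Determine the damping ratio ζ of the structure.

0.0379

Logarithmic decrement δ = (1/n)·ln(x₀/x_n) = (1/2)·ln(30.1/18.7) = (1/2)·ln(1.610) = 0.2380.
ζ = δ/√(4π² + δ²) = 0.2380/√(39.48 + 0.0566) = 0.2380/6.288 = 0.03785.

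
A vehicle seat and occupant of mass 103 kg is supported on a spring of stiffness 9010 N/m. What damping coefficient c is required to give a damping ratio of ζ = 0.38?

c_c = 2√(k·m) = 2√(9010 × 103) = 1927 N·s/m.
c = ζ·c_c = 0.38 × 1927 = 732.1 N·s/m.

732 N·s/m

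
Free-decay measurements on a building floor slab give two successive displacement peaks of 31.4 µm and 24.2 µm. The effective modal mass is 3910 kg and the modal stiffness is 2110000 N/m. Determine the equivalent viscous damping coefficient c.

Logarithmic decrement δ = (1/n)·ln(x₀/x_n) = (1/1)·ln(31.4/24.2) = (1/1)·ln(1.298) = 0.2605.
ζ = δ/√(4π² + δ²) = 0.2605/√(39.48 + 0.0678) = 0.2605/6.289 = 0.04142.
c = ζ · 2√(km) = 0.04142 × 2√(2110000 × 3910) = 0.04142 × 181700 = 7524 N·s/m.

7520 N·s/m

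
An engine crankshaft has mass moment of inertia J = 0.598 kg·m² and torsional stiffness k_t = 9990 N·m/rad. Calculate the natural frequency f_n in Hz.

20.6 Hz

ω_n = √(k_t/J) = √(9990/0.598) = √16710 = 129.3 rad/s.
f_n = ω_n/(2π) = 129.3/6.283 = 20.57 Hz.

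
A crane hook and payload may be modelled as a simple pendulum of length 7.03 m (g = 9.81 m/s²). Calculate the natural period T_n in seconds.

For a simple pendulum ω_n = √(g/L) = √(9.81/7.03) = √1.395 = 1.181 rad/s.
T_n = 2π/ω_n = 6.283/1.181 = 5.319 s.

5.32 s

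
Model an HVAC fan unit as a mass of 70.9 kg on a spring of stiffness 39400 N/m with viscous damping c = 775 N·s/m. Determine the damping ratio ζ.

ω_n = √(k/m) = √(39400/70.9) = 23.57 rad/s.
Critical damping c_c = 2√(k·m) = 2√(39400 × 70.9) = 3343 N·s/m, so ζ = c/c_c = 775/3343 = 0.2318.

0.232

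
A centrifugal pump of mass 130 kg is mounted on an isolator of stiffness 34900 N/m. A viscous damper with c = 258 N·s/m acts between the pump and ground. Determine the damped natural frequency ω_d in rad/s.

16.4 rad/s

ω_n = √(k/m) = √(34900/130) = 16.38 rad/s.
Critical damping c_c = 2√(k·m) = 2√(34900 × 130) = 4260 N·s/m, so ζ = c/c_c = 258/4260 = 0.06056.
ω_d = ω_n√(1 − ζ²) = 16.38 × √(1 − 0.00367) = 16.35 rad/s.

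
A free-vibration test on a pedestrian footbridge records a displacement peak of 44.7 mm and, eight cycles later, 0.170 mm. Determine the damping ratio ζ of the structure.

0.110

Logarithmic decrement δ = (1/n)·ln(x₀/x_n) = (1/8)·ln(44.7/0.170) = (1/8)·ln(262.9) = 0.6965.
ζ = δ/√(4π² + δ²) = 0.6965/√(39.48 + 0.485) = 0.6965/6.322 = 0.1102.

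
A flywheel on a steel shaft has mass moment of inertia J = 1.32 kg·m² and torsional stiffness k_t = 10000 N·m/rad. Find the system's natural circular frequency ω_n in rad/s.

87.0 rad/s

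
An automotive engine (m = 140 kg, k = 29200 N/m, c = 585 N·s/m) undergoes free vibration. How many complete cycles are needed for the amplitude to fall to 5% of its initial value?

4 cycles

ζ = c/(2√(km)) = 585/(2√(29200 × 140)) = 585/4044 = 0.1447.
Logarithmic decrement δ = 2πζ/√(1 − ζ²) = 2π × 0.1447/√(1 − 0.0209) = 0.9186.
x_n/x₀ = e^(−nδ) ≤ 0.05; take ln: n ≥ ln(1/0.05)/δ = 2.996/0.9186 = 3.261.
So 4 complete cycles are required.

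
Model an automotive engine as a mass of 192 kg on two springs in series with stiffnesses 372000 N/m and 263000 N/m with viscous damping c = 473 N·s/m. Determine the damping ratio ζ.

0.0435

Series springs: 1/k_eq = 1/372000 + 1/263000 = 6.490×10^-6, so k_eq = 154100 N/m.
ω_n = √(k_eq/m) = √(154100/192) = 28.33 rad/s.
Critical damping c_c = 2√(k_eq·m) = 2√(154100 × 192) = 10880 N·s/m, so ζ = c/c_c = 473/10880 = 0.04348.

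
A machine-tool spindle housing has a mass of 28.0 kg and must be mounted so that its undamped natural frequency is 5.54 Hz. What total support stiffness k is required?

33900 N/m

ω_n = 2πf_n = 2π × 5.54 = 34.81 rad/s.
k = m·ω_n² = 28.0 × 34.81² = 28.0 × 1212 = 33930 N/m.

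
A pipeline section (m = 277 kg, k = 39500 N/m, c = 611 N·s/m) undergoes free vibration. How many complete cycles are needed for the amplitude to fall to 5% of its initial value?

6 cycles

ζ = c/(2√(km)) = 611/(2√(39500 × 277)) = 611/6616 = 0.09236.
Logarithmic decrement δ = 2πζ/√(1 − ζ²) = 2π × 0.09236/√(1 − 0.00853) = 0.5828.
x_n/x₀ = e^(−nδ) ≤ 0.05; take ln: n ≥ ln(1/0.05)/δ = 2.996/0.5828 = 5.140.
So 6 complete cycles are required.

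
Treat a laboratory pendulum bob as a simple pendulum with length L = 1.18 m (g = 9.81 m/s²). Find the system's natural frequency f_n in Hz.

0.459 Hz

For a simple pendulum ω_n = √(g/L) = √(9.81/1.18) = √8.314 = 2.883 rad/s.
f_n = ω_n/(2π) = 2.883/6.283 = 0.4589 Hz.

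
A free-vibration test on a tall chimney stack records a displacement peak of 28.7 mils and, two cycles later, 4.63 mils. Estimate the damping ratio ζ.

Logarithmic decrement δ = (1/n)·ln(x₀/x_n) = (1/2)·ln(28.7/4.63) = (1/2)·ln(6.199) = 0.9122.
ζ = δ/√(4π² + δ²) = 0.9122/√(39.48 + 0.832) = 0.9122/6.349 = 0.1437.

0.144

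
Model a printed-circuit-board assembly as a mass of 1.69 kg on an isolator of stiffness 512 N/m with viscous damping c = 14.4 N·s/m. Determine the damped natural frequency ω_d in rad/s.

ω_n = √(k/m) = √(512.0/1.69) = 17.41 rad/s.
Critical damping c_c = 2√(k·m) = 2√(512.0 × 1.69) = 58.83 N·s/m, so ζ = c/c_c = 14.4/58.83 = 0.2448.
ω_d = ω_n√(1 − ζ²) = 17.41 × √(1 − 0.0599) = 16.88 rad/s.

16.9 rad/s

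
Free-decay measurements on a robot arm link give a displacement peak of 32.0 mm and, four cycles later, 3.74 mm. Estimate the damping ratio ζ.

0.0851

Logarithmic decrement δ = (1/n)·ln(x₀/x_n) = (1/4)·ln(32.0/3.74) = (1/4)·ln(8.556) = 0.5367.
ζ = δ/√(4π² + δ²) = 0.5367/√(39.48 + 0.288) = 0.5367/6.306 = 0.08510.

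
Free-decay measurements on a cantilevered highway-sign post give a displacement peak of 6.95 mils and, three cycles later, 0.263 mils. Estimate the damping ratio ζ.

Logarithmic decrement δ = (1/n)·ln(x₀/x_n) = (1/3)·ln(6.95/0.263) = (1/3)·ln(26.43) = 1.091.
ζ = δ/√(4π² + δ²) = 1.091/√(39.48 + 1.19) = 1.091/6.377 = 0.1711.

0.171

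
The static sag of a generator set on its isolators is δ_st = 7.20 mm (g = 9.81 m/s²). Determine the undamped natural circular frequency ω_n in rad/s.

ω_n = √(g/δ_st) = √(9.81/0.00720) = √1362 = 36.91 rad/s.

36.9 rad/s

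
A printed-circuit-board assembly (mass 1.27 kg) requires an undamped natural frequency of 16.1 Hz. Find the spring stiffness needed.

ω_n = 2πf_n = 2π × 16.1 = 101.2 rad/s.
k = m·ω_n² = 1.27 × 101.2² = 1.27 × 10230 = 13000 N/m.

13000 N/m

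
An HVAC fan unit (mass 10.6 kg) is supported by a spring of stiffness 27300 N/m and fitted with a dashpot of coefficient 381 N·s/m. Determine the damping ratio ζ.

0.354

ω_n = √(k/m) = √(27300/10.6) = 50.75 rad/s.
Critical damping c_c = 2√(k·m) = 2√(27300 × 10.6) = 1076 N·s/m, so ζ = c/c_c = 381/1076 = 0.3541.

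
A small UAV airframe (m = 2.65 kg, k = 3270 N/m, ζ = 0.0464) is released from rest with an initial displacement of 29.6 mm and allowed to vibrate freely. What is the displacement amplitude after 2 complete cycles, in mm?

Logarithmic decrement δ = 2πζ/√(1 − ζ²) = 2π × 0.04640/√(1 − 0.00215) = 0.2919.
After n cycles, x_n/x₀ = e^(−nδ), so x_2 = 29.6 × e^(−2 × 0.2919) = 29.6 × 0.5578 = 16.51 mm.

16.5 mm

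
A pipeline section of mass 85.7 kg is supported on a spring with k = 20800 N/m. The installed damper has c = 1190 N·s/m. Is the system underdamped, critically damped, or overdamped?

underdamped

c_c = 2√(k·m) = 2670 N·s/m; ζ = c/c_c = 1190/2670 = 0.446.
Since ζ < 1 the system is underdamped.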